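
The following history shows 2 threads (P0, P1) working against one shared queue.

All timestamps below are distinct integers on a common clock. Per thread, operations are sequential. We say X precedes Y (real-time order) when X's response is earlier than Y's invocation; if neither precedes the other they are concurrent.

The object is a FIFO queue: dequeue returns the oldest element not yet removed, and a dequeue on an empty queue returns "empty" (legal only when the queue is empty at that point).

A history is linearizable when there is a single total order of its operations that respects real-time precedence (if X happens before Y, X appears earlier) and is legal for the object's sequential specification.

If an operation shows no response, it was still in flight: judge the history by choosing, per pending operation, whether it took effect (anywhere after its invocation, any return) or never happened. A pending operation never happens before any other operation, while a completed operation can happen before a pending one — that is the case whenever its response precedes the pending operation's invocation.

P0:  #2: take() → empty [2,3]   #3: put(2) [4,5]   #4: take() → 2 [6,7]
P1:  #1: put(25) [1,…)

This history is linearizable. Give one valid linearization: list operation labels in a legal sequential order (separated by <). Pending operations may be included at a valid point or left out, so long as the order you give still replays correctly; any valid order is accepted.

#2 < #3 < #1 < #4

step 1: #2 take() → empty — queue <>
step 2: #3 put(2) — queue <2>
step 3: #1 put(25) (pending, included) — queue <2,25>
step 4: #4 take() → 2 — queue <25>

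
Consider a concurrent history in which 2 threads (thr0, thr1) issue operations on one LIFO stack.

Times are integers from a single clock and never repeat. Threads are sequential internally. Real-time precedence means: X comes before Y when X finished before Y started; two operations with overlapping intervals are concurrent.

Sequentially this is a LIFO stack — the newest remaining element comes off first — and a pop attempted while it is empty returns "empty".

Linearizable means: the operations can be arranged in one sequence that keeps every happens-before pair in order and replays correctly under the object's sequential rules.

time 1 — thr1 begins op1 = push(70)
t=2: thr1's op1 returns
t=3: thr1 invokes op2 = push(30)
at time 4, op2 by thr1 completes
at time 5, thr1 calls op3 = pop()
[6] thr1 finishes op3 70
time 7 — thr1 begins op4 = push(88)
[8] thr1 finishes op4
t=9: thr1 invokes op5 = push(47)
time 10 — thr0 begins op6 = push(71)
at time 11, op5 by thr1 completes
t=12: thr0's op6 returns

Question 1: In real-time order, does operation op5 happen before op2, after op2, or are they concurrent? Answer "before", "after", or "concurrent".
Answer: after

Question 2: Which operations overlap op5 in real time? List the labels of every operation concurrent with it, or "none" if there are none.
Answer: op6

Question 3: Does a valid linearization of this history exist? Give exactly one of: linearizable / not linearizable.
already the first 6 events (up to op3's response at time 6) admit no linearization; the first 5 still do
a single order respects real time; the 3 completed LIFO stack operations fail replay along it
e.g. op1, op2, op3: illegal at step 3, since op3 pop() → 70 cannot apply there

not linearizable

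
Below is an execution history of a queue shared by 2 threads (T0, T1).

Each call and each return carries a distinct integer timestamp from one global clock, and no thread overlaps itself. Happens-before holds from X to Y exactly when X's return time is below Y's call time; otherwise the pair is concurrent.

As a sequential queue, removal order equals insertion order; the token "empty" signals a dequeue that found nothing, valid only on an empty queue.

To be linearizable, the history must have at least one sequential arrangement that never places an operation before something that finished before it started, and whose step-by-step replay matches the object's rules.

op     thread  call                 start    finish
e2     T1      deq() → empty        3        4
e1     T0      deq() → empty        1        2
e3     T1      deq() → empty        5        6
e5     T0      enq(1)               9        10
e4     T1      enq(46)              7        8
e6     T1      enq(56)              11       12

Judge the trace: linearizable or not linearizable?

a witness: e1, e2, e3, e4, e5, e6
step 1: e1 deq() → empty — queue <>
step 2: e2 deq() → empty — queue <>
step 3: e3 deq() → empty — queue <>
step 4: e4 enq(46) — queue <46>
step 5: e5 enq(1) — queue <46,1>
step 6: e6 enq(56) — queue <46,1,56>

linearizable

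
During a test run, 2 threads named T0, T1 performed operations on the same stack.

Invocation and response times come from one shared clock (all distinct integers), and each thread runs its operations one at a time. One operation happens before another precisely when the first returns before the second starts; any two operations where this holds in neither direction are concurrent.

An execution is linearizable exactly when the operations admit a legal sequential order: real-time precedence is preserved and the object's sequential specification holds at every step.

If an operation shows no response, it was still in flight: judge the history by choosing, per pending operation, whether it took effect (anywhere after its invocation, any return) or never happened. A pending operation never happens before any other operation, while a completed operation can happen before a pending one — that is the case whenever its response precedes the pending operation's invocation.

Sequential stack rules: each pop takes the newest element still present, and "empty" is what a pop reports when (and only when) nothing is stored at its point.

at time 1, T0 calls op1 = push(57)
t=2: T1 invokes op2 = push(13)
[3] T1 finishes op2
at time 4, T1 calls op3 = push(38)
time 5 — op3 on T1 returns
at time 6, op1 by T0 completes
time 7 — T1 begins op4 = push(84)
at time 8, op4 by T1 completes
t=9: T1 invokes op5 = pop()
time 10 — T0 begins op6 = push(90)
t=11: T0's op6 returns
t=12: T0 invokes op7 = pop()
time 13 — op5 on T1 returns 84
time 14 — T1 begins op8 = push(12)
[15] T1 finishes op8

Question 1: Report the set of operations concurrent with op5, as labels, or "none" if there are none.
Answer: op6, op7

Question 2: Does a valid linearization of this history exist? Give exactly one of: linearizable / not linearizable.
witness order: op1, op2, op3, op4, op5, op6, op7, op8
step 1: op1 push(57) — stack <57>
step 2: op2 push(13) — stack <57,13>
step 3: op3 push(38) — stack <57,13,38>
step 4: op4 push(84) — stack <57,13,38,84>
step 5: op5 pop() → 84 — stack <57,13,38>
step 6: op6 push(90) — stack <57,13,38,90>
step 7: op7 pop() (pending, included) — stack <57,13,38>
step 8: op8 push(12) — stack <57,13,38,12>

linearizable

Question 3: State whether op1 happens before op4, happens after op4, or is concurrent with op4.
Answer: before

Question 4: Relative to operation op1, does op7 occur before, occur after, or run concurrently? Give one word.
Answer: after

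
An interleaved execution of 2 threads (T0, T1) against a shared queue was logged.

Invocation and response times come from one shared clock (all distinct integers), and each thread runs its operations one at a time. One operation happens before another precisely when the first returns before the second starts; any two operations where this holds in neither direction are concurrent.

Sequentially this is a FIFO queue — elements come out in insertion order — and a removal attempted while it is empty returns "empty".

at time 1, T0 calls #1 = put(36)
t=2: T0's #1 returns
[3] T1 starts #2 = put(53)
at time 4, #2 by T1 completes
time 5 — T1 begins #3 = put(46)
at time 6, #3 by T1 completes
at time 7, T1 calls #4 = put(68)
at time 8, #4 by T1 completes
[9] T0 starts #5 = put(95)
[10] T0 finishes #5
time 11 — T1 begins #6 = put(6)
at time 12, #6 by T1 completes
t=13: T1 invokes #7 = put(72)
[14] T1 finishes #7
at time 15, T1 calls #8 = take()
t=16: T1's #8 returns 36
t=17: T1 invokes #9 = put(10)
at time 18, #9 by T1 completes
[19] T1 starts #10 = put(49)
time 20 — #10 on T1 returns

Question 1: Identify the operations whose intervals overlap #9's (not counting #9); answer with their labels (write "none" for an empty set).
overlap test against #9 [17,18]: concurrent iff the interval meets 17..18
#1 [1,2]: before
#2 [3,4]: before
#3 [5,6]: before
#4 [7,8]: before
#5 [9,10]: before
#6 [11,12]: before
#7 [13,14]: before
#8 [15,16]: before
#10 [19,20]: after

none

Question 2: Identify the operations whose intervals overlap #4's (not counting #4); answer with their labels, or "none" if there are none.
#4 spans [7,8]; an op avoiding the whole window 7..8 is ordered, any other is concurrent
#1 [1,2]: before
#2 [3,4]: before
#3 [5,6]: before
#5 [9,10]: after
#6 [11,12]: after
#7 [13,14]: after
#8 [15,16]: after
#9 [17,18]: after
#10 [19,20]: after

none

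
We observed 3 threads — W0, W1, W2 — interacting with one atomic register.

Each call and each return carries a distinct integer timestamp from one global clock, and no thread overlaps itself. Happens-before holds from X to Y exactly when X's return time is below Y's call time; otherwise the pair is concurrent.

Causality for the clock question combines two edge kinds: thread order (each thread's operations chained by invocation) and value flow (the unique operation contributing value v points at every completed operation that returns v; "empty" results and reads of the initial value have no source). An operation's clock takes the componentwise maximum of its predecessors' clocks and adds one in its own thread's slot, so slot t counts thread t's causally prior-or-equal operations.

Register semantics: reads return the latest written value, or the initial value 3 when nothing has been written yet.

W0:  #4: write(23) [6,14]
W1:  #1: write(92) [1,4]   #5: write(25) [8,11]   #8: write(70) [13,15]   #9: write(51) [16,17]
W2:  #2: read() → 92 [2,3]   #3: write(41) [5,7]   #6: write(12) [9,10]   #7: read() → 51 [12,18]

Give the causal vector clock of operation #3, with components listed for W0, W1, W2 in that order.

(0, 1, 2)

VC(#1, invoked at 1): no causal predecessors; +1 on W1 → (0, 1, 0)
VC(#4, invoked at 6): no causal predecessors; +1 on W0 → (1, 0, 0)
#2, invoked 2, takes VC(#1)=(0, 1, 0) under max, adds 1 for W2 → (0, 1, 1)
#5, invoked 8, takes VC(#1)=(0, 1, 0) under max, adds 1 for W1 → (0, 2, 0)
#3, invoked 5, takes VC(#2)=(0, 1, 1) under max, adds 1 for W2 → (0, 1, 2)
#8, invoked 13, takes VC(#5)=(0, 2, 0) under max, adds 1 for W1 → (0, 3, 0)
#6, invoked 9, takes VC(#3)=(0, 1, 2) under max, adds 1 for W2 → (0, 1, 3)
#9, invoked 16, takes VC(#8)=(0, 3, 0) under max, adds 1 for W1 → (0, 4, 0)
#7, invoked 12, takes VC(#6)=(0, 1, 3), VC(#9)=(0, 4, 0) under max, adds 1 for W2 → (0, 4, 4)
target: VC(#3) = (0, 1, 2)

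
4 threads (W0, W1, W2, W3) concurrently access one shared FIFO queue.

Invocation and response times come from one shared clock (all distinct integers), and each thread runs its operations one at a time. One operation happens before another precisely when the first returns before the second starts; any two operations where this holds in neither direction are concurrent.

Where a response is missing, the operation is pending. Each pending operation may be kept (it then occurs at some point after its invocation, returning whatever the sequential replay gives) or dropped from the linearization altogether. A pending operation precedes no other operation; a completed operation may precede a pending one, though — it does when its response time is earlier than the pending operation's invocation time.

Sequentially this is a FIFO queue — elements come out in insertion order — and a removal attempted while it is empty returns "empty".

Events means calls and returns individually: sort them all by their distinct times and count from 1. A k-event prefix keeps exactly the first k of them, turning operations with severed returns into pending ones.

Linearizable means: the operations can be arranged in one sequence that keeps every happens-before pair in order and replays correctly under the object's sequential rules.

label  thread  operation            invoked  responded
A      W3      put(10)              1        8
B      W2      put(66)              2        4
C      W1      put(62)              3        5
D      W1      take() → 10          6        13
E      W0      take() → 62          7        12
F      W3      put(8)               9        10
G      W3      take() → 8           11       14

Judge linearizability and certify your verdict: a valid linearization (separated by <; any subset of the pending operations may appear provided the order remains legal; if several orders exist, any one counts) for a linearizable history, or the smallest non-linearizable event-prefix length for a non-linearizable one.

not linearizable — minimal violating prefix: 14 events

through event 13 a valid linearization exists; event 14 (G responding at time 14) ends that
checked exhaustively: 88 real-time-consistent orders of 7 completed operations, zero legal FIFO queue replays
e.g. A, B, C, D, E, F, G: illegal at step 5, since E take() → 62 cannot apply there
e.g. A, B, C, D, F, E, G: illegal at step 6, since E take() → 62 cannot apply there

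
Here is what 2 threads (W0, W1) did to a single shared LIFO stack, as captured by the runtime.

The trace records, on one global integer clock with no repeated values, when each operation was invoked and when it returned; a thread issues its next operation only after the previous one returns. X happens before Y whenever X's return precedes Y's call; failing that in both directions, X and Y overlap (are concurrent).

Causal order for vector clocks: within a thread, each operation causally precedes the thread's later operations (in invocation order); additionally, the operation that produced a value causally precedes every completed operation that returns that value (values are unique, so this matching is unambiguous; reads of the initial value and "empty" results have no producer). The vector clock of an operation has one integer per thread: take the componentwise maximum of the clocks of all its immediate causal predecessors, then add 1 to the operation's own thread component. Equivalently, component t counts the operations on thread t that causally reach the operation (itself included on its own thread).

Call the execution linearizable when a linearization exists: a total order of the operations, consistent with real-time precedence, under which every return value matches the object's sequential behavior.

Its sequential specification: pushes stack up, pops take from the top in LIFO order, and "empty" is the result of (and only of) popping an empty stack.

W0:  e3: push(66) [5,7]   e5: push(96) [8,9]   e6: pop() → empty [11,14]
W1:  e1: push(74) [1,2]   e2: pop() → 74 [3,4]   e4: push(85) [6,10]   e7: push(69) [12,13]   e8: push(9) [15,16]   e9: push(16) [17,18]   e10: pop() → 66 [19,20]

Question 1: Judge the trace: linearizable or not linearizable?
already the first 14 events (up to e6's response at time 14) admit no linearization; the first 13 still do
checked exhaustively: 6 real-time-consistent orders of 7 completed operations, zero legal LIFO stack replays
for example e1, e2, e3, e4, e5, e6, e7 fails at step 6: e6 pop() → empty is not legal there
for example e1, e2, e3, e4, e5, e7, e6 fails at step 7: e6 pop() → empty is not legal there

not linearizable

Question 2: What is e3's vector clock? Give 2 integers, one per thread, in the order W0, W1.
Answer: (1, 0)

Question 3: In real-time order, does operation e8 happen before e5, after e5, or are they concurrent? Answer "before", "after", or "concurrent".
Answer: after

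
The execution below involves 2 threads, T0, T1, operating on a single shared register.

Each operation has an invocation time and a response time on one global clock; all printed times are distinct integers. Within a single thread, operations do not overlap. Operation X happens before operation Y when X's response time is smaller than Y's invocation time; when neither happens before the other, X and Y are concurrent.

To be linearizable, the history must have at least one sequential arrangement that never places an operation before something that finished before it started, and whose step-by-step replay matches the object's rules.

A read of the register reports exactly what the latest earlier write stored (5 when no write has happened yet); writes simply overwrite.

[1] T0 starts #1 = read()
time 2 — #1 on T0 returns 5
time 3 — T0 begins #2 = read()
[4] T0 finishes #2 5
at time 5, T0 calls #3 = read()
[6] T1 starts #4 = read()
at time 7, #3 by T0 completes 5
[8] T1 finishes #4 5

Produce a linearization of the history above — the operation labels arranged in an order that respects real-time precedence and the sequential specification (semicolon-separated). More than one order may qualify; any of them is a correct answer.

step 1: #1 read() → 5 — value 5
step 2: #2 read() → 5 — value 5
step 3: #3 read() → 5 — value 5
step 4: #4 read() → 5 — value 5

#1; #2; #3; #4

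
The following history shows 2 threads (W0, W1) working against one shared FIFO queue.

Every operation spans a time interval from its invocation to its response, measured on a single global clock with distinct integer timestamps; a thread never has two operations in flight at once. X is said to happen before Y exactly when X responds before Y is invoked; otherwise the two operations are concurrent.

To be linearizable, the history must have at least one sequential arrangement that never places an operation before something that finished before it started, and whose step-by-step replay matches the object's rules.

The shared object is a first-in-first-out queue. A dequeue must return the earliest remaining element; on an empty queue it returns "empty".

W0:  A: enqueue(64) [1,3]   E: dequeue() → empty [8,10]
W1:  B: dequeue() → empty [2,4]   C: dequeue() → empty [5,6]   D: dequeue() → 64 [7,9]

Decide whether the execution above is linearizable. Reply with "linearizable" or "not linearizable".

not linearizable

events 1..5 are fine; event 6 — the response of C at time 6 — makes the prefix non-linearizable
no legal order exists: 2 real-time-consistent candidates over 3 completed FIFO queue operations, all rejected
sample order A, B, C stalls at step 2 — B dequeue() → empty has no legal effect
sample order B, A, C stalls at step 3 — C dequeue() → empty has no legal effect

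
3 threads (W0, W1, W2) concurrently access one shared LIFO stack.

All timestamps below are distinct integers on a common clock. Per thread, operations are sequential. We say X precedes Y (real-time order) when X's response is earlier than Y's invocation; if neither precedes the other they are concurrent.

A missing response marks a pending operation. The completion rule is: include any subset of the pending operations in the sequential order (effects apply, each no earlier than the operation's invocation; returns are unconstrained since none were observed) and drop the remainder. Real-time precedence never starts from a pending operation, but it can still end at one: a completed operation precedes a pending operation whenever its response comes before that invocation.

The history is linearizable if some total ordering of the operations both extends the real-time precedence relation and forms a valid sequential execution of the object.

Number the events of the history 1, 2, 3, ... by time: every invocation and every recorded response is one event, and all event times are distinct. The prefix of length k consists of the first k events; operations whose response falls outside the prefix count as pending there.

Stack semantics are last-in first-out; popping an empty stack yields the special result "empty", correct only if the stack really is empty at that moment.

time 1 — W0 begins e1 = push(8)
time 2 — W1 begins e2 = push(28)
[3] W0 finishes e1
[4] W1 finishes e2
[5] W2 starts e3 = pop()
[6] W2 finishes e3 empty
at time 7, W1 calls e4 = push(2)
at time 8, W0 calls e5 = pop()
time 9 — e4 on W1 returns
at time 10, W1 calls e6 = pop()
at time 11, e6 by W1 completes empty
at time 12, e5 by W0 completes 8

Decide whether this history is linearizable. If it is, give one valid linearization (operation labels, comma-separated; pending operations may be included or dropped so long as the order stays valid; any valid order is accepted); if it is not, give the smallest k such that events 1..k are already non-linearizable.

not linearizable — minimal violating prefix: 6 events

cut after 5 events: linearizable; cut after 6 events (e3 responds, time 6): not linearizable
checked exhaustively: 2 real-time-consistent orders of 3 completed operations, zero legal LIFO stack replays
take e1, e2, e3: step 3 already fails, because e3 pop() → empty cannot occur there
take e2, e1, e3: step 3 already fails, because e3 pop() → empty cannot occur there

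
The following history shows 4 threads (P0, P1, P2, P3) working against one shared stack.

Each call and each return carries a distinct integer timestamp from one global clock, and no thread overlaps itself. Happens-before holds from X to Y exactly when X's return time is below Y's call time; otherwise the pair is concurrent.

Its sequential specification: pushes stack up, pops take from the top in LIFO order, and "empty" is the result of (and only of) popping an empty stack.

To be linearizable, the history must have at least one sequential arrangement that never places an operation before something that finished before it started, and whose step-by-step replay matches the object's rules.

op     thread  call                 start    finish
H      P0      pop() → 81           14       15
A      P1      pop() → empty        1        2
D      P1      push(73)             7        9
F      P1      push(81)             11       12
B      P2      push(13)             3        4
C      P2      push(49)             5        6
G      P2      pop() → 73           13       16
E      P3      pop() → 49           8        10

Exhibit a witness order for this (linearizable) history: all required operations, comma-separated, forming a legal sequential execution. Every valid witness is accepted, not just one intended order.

A, B, C, E, D, F, H, G

1. A pop() → empty, leaving stack <>
2. B push(13), leaving stack <13>
3. C push(49), leaving stack <13,49>
4. E pop() → 49, leaving stack <13>
5. D push(73), leaving stack <13,73>
6. F push(81), leaving stack <13,73,81>
7. H pop() → 81, leaving stack <13,73>
8. G pop() → 73, leaving stack <13>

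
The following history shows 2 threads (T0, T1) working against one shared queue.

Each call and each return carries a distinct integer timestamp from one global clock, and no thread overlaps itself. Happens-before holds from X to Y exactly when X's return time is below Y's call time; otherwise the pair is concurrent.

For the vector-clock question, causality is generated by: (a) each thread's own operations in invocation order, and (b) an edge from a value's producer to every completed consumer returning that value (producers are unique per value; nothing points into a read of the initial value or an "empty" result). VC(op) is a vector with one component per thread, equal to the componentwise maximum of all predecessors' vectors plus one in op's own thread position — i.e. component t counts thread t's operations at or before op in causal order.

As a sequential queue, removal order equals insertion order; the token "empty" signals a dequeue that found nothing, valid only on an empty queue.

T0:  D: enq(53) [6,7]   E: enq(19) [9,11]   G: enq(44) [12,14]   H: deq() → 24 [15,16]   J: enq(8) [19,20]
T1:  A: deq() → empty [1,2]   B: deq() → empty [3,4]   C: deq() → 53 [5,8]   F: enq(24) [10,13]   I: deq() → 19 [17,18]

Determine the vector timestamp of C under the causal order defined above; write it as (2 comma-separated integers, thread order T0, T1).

(1, 3)

A, invoked 1, has no incoming edges; only T1's bump applies → (0, 1)
D, invoked 6, has no incoming edges; only T0's bump applies → (1, 0)
merge at B (invoked 3): VC(A)=(0, 1), own-thread bump on T1 → (0, 2)
merge at E (invoked 9): VC(D)=(1, 0), own-thread bump on T0 → (2, 0)
merge at G (invoked 12): VC(E)=(2, 0), own-thread bump on T0 → (3, 0)
merge at C (invoked 5): VC(B)=(0, 2), VC(D)=(1, 0), own-thread bump on T1 → (1, 3)
merge at F (invoked 10): VC(C)=(1, 3), own-thread bump on T1 → (1, 4)
merge at I (invoked 17): VC(E)=(2, 0), VC(F)=(1, 4), own-thread bump on T1 → (2, 5)
merge at H (invoked 15): VC(F)=(1, 4), VC(G)=(3, 0), own-thread bump on T0 → (4, 4)
merge at J (invoked 19): VC(H)=(4, 4), own-thread bump on T0 → (5, 4)
target: VC(C) = (1, 3)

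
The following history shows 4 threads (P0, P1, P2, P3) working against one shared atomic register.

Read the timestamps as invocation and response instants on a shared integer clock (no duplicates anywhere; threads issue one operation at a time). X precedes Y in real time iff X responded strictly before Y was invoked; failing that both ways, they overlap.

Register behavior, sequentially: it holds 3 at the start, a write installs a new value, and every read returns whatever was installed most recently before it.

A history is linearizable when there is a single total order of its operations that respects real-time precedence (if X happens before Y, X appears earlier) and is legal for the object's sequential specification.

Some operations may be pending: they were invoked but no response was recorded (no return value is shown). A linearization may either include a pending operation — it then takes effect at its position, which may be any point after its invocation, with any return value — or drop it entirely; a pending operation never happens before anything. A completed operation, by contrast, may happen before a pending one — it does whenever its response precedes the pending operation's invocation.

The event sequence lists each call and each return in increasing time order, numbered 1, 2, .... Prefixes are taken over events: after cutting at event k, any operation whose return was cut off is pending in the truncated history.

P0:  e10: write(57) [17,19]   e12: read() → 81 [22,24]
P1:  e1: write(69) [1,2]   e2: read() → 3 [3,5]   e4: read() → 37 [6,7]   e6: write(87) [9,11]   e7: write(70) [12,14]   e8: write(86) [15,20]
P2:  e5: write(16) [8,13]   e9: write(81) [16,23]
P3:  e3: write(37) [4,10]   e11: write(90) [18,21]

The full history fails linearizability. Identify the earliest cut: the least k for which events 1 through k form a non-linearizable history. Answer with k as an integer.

5

events 1..4 are linearizable; a witness order is e1:
after step 1 (e1 write(69)): value 69
at event 5 (e2's time-5 response) nothing linearizes any more
no completion choice of the 1 pending operation (e3) rescues it — every subset was tried
e.g. e1, e2 (pending dropped): illegal at step 2, since e2 read() → 3 cannot apply there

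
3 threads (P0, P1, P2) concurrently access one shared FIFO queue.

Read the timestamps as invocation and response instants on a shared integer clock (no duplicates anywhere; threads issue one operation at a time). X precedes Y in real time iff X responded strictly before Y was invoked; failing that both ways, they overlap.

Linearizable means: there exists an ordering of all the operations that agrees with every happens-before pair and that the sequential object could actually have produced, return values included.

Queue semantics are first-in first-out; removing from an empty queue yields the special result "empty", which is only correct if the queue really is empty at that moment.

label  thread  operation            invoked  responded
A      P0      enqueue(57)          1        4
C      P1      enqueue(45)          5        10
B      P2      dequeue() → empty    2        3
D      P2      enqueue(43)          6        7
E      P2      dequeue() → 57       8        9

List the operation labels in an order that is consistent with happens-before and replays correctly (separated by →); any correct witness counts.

B → A → C → D → E

step 1: B dequeue() → empty — queue <>
step 2: A enqueue(57) — queue <57>
step 3: C enqueue(45) — queue <57,45>
step 4: D enqueue(43) — queue <57,45,43>
step 5: E dequeue() → 57 — queue <45,43>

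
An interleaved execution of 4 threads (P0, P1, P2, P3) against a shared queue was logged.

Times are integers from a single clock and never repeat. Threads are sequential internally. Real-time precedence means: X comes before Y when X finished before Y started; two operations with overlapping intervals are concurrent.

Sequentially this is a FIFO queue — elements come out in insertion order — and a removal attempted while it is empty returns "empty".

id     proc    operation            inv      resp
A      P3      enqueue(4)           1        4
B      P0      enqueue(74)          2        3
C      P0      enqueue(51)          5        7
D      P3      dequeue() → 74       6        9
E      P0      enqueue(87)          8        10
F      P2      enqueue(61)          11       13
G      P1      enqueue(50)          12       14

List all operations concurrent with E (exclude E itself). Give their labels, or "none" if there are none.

D

E runs from 8 to 10; window-overlapping ops are concurrent
A [1,4]: before
B [2,3]: before
C [5,7]: before
D [6,9]: concurrent
F [11,13]: after
G [12,14]: after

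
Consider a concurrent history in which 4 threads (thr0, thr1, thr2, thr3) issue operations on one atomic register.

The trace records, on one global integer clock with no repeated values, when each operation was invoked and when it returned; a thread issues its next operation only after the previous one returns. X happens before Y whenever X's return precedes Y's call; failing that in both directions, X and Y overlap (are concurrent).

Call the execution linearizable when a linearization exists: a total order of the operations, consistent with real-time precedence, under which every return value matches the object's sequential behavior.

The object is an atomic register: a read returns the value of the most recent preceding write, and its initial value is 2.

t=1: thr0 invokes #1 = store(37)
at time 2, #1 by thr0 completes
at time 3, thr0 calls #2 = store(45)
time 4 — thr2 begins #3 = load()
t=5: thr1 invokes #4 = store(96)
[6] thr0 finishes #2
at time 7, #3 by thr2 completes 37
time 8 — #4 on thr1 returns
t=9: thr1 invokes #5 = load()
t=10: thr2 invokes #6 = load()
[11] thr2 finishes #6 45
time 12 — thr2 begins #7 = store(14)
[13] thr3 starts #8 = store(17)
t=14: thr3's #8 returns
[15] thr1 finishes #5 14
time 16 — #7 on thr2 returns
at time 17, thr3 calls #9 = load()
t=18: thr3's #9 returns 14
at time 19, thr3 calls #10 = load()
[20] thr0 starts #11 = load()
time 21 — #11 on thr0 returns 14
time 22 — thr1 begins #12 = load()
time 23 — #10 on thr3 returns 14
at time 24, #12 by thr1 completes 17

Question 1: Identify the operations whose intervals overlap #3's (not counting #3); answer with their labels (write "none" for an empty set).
Answer: #2, #4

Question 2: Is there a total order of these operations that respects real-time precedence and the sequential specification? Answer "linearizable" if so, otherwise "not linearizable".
not linearizable

cut after 23 events: linearizable; cut after 24 events (#12 responds, time 24): not linearizable
real-time-consistent orders of the 12 completed operations: 144 — all fail the atomic register replay
take #1, #2, #3, #4, #5, #6, #7, #8, #9, #10, #11, #12: step 3 already fails, because #3 load() → 37 cannot occur there
take #1, #2, #3, #4, #5, #6, #7, #8, #9, #11, #10, #12: step 3 already fails, because #3 load() → 37 cannot occur there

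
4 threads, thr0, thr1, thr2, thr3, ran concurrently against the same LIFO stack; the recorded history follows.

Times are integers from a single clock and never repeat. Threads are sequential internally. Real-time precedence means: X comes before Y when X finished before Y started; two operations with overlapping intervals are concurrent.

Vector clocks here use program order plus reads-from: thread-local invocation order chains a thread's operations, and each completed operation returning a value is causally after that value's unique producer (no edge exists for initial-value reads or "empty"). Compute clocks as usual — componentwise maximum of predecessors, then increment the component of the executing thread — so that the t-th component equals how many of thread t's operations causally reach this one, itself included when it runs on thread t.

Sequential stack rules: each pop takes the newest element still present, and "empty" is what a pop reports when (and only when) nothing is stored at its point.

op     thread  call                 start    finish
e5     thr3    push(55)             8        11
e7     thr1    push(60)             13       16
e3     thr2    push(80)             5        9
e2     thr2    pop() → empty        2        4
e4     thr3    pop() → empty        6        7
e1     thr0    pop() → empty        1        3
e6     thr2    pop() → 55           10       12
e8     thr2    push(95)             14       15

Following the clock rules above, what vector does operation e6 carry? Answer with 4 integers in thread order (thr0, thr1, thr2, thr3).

e4 (invocation 6): nothing precedes it; thr3's component alone gives (0, 0, 0, 1)
e2 (invocation 2): nothing precedes it; thr2's component alone gives (0, 0, 1, 0)
e7 (invocation 13): nothing precedes it; thr1's component alone gives (0, 1, 0, 0)
e1 (invocation 1): nothing precedes it; thr0's component alone gives (1, 0, 0, 0)
invoked at 8, e5 merges VC(e4)=(0, 0, 0, 1) and bumps thr3's slot → (0, 0, 0, 2)
invoked at 5, e3 merges VC(e2)=(0, 0, 1, 0) and bumps thr2's slot → (0, 0, 2, 0)
invoked at 10, e6 merges VC(e3)=(0, 0, 2, 0), VC(e5)=(0, 0, 0, 2) and bumps thr2's slot → (0, 0, 3, 2)
invoked at 14, e8 merges VC(e6)=(0, 0, 3, 2) and bumps thr2's slot → (0, 0, 4, 2)
target: VC(e6) = (0, 0, 3, 2)

(0, 0, 3, 2)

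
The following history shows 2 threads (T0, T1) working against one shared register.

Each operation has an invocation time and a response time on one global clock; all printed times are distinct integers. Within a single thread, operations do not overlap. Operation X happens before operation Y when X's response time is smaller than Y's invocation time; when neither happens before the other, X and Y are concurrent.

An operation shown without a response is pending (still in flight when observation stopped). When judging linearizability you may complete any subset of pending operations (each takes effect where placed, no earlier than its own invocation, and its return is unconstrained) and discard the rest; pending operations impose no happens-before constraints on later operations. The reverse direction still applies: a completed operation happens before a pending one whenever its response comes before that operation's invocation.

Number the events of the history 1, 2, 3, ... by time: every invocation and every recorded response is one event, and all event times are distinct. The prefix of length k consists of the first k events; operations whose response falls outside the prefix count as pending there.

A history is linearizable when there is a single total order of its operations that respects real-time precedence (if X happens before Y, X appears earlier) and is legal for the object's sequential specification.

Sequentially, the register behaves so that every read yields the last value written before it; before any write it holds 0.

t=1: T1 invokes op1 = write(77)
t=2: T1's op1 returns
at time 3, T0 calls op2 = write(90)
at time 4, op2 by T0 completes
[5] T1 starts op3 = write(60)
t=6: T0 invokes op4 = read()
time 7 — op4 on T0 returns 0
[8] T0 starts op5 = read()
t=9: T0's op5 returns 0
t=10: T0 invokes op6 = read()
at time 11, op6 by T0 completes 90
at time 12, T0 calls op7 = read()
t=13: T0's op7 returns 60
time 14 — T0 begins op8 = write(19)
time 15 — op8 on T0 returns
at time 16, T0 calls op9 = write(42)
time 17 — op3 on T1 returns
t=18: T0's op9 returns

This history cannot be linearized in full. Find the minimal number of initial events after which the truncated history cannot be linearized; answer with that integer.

events 1..6 are linearizable, e.g. via op1, op2:
1. op1 write(77), leaving value 77
2. op2 write(90), leaving value 90
at event 7 (op4's time-7 response) nothing linearizes any more
every completion of the 1 pending operation (op3) was checked; none linearizes
take op1, op2, op4 (pending dropped): step 3 already fails, because op4 read() → 0 cannot occur there

7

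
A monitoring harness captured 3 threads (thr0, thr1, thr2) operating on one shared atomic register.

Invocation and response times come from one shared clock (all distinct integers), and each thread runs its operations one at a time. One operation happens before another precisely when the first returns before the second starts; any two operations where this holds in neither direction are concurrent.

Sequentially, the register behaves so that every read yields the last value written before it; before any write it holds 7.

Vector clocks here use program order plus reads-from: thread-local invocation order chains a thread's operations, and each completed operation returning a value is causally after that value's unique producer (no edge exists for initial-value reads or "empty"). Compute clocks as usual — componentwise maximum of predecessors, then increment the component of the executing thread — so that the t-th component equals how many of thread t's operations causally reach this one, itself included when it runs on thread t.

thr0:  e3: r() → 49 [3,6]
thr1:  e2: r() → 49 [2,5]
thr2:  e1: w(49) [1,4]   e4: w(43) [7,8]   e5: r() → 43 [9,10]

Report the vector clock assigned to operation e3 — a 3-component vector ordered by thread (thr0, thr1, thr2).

(1, 0, 1)

e1, invoked 1, has no incoming edges; only thr2's bump applies → (0, 0, 1)
from VC(e1)=(0, 0, 1), e4 (invoked 7) maxes components and bumps thr2 → (0, 0, 2)
from VC(e1)=(0, 0, 1), e2 (invoked 2) maxes components and bumps thr1 → (0, 1, 1)
from VC(e1)=(0, 0, 1), e3 (invoked 3) maxes components and bumps thr0 → (1, 0, 1)
from VC(e4)=(0, 0, 2), e5 (invoked 9) maxes components and bumps thr2 → (0, 0, 3)
target: VC(e3) = (1, 0, 1)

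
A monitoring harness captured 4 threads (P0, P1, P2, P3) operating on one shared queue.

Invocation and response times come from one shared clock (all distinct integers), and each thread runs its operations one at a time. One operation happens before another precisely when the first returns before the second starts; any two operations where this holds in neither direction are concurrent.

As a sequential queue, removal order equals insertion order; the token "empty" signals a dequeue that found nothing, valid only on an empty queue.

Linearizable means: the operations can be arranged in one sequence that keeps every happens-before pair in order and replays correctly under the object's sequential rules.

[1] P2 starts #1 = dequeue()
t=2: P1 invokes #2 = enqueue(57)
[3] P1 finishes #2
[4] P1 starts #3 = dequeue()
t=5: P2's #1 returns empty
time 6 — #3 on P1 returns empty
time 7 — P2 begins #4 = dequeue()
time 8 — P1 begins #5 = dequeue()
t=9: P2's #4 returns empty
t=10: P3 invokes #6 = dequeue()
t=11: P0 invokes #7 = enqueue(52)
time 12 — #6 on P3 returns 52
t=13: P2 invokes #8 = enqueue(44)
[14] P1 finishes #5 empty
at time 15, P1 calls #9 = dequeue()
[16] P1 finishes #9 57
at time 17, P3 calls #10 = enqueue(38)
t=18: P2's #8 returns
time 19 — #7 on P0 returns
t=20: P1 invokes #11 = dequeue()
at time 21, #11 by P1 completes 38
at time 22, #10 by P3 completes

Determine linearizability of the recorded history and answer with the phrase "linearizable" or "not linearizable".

through event 5 a valid linearization exists; event 6 (#3 responding at time 6) ends that
every one of the 3 real-time-consistent orders over 3 completed queue ops fails the sequential spec
e.g. #1, #2, #3: illegal at step 3, since #3 dequeue() → empty cannot apply there
e.g. #2, #1, #3: illegal at step 2, since #1 dequeue() → empty cannot apply there

not linearizable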